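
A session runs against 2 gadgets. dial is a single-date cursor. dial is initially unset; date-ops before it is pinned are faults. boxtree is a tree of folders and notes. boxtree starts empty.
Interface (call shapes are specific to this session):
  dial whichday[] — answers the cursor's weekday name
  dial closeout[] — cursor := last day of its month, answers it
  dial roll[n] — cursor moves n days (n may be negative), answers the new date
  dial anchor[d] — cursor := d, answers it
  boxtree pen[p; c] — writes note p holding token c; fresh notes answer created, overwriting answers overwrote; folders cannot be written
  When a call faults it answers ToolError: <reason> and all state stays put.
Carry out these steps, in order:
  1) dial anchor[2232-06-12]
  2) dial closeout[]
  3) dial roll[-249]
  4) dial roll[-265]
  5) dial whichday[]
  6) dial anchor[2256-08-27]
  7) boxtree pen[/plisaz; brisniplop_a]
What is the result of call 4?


I use dial anchor passing d→2232-06-12: 2232-06-12.
I try dial closeout, which returns 2232-06-30.
I use dial roll passing n→-249, giving 2231-10-25.
Next I call dial roll passing n→-265, which returns 2231-02-02.
Then dial whichday: Wednesday.
Using dial anchor passing d→2256-08-27, which returns 2256-08-27.
I use boxtree pen passing p→/plisaz, c→brisniplop_a, — result: created.

Answer: 2231-02-02


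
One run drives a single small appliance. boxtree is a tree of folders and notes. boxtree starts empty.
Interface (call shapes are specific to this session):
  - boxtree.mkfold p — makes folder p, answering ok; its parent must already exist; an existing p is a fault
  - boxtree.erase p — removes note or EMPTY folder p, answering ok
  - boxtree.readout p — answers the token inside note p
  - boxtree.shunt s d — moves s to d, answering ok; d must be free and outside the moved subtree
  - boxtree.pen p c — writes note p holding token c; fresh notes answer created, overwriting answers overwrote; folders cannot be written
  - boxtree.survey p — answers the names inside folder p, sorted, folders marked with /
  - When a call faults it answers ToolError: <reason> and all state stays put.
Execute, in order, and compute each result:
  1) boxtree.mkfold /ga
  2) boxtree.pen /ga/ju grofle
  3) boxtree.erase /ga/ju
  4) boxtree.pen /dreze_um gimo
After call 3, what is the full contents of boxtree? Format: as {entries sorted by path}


Answer: {ga/}

Derivation:
% boxtree.mkfold p→/ga
= ok
% boxtree.pen p→/ga/ju c→grofle
= created
% boxtree.erase p→/ga/ju
= ok
% boxtree.pen p→/dreze_um c→gimo
= created


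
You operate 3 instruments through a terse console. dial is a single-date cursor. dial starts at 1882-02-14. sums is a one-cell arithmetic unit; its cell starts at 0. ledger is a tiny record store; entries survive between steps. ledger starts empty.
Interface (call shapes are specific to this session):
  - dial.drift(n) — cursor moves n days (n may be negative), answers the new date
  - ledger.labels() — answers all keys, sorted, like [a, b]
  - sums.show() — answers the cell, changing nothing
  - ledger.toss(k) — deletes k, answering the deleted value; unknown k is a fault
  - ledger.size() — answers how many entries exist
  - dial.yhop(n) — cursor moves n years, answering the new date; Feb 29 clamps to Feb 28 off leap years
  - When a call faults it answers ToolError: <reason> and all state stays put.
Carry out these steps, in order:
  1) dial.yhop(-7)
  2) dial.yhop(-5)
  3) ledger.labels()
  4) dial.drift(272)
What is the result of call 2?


Then dial.yhop(n→-7), giving 1875-02-14.
Next I call dial.yhop(n→-5), and observe 1870-02-14.
I use ledger.labels(), and get [].
I call dial.drift(n→272), and see 1870-11-13.

Answer: 1870-02-14


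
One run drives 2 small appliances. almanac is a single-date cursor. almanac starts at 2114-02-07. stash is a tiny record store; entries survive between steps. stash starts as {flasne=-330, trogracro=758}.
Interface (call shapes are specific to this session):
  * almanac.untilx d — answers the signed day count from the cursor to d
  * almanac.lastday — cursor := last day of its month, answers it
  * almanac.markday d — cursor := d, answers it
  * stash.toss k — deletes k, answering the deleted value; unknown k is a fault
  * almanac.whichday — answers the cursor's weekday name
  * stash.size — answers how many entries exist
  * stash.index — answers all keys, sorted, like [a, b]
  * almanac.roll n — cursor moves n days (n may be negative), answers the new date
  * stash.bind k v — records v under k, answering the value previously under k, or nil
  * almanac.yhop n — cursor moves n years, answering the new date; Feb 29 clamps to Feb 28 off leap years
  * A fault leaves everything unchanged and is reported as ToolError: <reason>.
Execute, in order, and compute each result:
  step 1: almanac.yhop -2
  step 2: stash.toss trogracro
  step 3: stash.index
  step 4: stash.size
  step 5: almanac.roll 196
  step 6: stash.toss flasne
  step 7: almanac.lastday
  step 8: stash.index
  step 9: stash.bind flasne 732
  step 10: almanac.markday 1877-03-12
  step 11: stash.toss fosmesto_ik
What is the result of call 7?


Act: yhop[n=-2]
Obs: 2112-02-07
Act: toss[k=trogracro]
Obs: 758
Act: index[]
Obs: [flasne]
Act: size[]
Obs: 1
Act: roll[n=196]
Obs: 2112-08-21
Act: toss[k=flasne]
Obs: -330
Act: lastday[]
Obs: 2112-08-31
Act: index[]
Obs: []
Act: bind[k=flasne; v=732]
Obs: nil
Act: markday[d=1877-03-12]
Obs: 1877-03-12
Act: toss[k=fosmesto_ik]
Obs: ToolError: no such key fosmesto_ik

Answer: 2112-08-31


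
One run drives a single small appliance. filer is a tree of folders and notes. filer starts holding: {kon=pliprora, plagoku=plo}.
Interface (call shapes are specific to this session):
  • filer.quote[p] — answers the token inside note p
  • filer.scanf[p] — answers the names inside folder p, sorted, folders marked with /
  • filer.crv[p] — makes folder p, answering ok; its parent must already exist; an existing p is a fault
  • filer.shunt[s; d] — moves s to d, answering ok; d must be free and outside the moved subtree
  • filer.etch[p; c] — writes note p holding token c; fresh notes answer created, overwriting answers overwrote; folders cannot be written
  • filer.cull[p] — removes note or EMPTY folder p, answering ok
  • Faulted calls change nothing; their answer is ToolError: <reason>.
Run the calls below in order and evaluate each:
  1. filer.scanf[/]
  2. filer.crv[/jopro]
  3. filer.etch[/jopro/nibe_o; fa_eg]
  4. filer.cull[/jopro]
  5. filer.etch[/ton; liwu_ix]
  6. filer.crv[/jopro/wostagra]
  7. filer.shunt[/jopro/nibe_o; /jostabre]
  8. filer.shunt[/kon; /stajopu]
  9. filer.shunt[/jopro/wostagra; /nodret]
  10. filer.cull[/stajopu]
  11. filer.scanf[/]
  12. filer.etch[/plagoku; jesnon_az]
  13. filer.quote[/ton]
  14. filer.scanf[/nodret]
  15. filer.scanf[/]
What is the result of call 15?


-- filer.scanf(p: /) ~> [kon, plagoku]
-- filer.crv(p: /jopro) ~> ok
-- filer.etch(p: /jopro/nibe_o, c: fa_eg) ~> created
-- filer.cull(p: /jopro) ~> ToolError: not empty
-- filer.etch(p: /ton, c: liwu_ix) ~> created
-- filer.crv(p: /jopro/wostagra) ~> ok
-- filer.shunt(s: /jopro/nibe_o, d: /jostabre) ~> ok
-- filer.shunt(s: /kon, d: /stajopu) ~> ok
-- filer.shunt(s: /jopro/wostagra, d: /nodret) ~> ok
-- filer.cull(p: /stajopu) ~> ok
-- filer.scanf(p: /) ~> [jopro/, jostabre, nodret/, plagoku, ton]
-- filer.etch(p: /plagoku, c: jesnon_az) ~> overwrote
-- filer.quote(p: /ton) ~> liwu_ix
-- filer.scanf(p: /nodret) ~> []
-- filer.scanf(p: /) ~> [jopro/, jostabre, nodret/, plagoku, ton]

Answer: [jopro/, jostabre, nodret/, plagoku, ton]


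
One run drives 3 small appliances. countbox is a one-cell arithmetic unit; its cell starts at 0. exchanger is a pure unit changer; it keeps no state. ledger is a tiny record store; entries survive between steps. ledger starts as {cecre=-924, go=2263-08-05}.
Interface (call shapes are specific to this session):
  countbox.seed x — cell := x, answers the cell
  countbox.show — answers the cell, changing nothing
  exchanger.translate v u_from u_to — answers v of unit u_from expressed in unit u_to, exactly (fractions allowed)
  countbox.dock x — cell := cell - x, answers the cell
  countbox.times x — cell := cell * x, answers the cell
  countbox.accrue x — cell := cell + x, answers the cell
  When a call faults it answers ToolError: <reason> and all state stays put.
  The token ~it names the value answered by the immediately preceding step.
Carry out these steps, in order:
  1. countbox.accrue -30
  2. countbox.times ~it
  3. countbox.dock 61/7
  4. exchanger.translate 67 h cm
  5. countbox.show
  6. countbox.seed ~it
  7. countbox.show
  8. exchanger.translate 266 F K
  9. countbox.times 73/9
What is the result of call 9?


Answer: 455447/63

Derivation:
Act: countbox.accrue[-30]
Obs: -30
Act: countbox.times[~it]
Obs: 900
Act: countbox.dock[61/7]
Obs: 6239/7
Act: exchanger.translate[67; h; cm]
Obs: ToolError: incompatible units
Act: countbox.show[]
Obs: 6239/7
Act: countbox.seed[~it]
Obs: 6239/7
Act: countbox.show[]
Obs: 6239/7
Act: exchanger.translate[266; F; K]
Obs: 8063/20
Act: countbox.times[73/9]
Obs: 455447/63


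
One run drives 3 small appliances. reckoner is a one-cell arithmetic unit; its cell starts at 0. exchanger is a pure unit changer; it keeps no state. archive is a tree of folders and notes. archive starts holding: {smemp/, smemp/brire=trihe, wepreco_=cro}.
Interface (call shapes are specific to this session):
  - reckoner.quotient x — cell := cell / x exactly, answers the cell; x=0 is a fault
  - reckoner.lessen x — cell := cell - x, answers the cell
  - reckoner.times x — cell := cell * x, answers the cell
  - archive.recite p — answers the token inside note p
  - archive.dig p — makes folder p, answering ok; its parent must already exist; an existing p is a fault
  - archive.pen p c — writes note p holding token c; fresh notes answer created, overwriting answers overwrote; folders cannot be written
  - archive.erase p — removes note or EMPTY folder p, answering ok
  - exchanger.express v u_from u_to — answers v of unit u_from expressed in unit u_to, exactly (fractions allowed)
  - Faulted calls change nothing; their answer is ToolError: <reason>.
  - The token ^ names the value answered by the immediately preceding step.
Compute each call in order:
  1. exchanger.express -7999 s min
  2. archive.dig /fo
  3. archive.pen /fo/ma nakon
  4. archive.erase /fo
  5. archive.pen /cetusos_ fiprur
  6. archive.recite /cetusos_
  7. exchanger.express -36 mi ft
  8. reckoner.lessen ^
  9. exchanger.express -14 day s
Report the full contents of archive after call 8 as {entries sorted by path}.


Answer: {cetusos_=fiprur, fo/, fo/ma=nakon, smemp/, smemp/brire=trihe, wepreco_=cro}

Derivation:
Act: exchanger.express[v='-7999'; u_from='s'; u_to='min']
Obs: -7999/60
Act: archive.dig[p='/fo']
Obs: ok
Act: archive.pen[p='/fo/ma'; c='nakon']
Obs: created
Act: archive.erase[p='/fo']
Obs: ToolError: not empty
Act: archive.pen[p='/cetusos_'; c='fiprur']
Obs: created
Act: archive.recite[p='/cetusos_']
Obs: fiprur
Act: exchanger.express[v='-36'; u_from='mi'; u_to='ft']
Obs: -190080
Act: reckoner.lessen[x='^']
Obs: 190080
Act: exchanger.express[v='-14'; u_from='day'; u_to='s']
Obs: -1209600


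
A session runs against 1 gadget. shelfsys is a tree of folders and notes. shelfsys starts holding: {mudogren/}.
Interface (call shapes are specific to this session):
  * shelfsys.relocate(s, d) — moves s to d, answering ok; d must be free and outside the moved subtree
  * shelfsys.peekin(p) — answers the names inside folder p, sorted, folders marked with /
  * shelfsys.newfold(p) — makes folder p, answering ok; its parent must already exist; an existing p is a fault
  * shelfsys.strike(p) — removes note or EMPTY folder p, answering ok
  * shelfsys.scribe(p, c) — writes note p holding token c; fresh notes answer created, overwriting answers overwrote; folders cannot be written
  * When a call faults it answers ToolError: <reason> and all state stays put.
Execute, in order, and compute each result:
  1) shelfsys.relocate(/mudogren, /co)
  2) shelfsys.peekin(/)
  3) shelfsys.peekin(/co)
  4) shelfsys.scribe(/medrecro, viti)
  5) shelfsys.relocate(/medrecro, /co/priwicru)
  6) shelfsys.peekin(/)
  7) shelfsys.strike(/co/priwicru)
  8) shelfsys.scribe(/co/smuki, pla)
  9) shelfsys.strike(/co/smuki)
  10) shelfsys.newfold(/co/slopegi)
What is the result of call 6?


;; 1. shelfsys.relocate(s=/mudogren, d=/co) -> ok
;; 2. shelfsys.peekin(p=/) -> [co/]
;; 3. shelfsys.peekin(p=/co) -> []
;; 4. shelfsys.scribe(p=/medrecro, c=viti) -> created
;; 5. shelfsys.relocate(s=/medrecro, d=/co/priwicru) -> ok
;; 6. shelfsys.peekin(p=/) -> [co/]
;; 7. shelfsys.strike(p=/co/priwicru) -> ok
;; 8. shelfsys.scribe(p=/co/smuki, c=pla) -> created
;; 9. shelfsys.strike(p=/co/smuki) -> ok
;; 10. shelfsys.newfold(p=/co/slopegi) -> ok

Answer: [co/]


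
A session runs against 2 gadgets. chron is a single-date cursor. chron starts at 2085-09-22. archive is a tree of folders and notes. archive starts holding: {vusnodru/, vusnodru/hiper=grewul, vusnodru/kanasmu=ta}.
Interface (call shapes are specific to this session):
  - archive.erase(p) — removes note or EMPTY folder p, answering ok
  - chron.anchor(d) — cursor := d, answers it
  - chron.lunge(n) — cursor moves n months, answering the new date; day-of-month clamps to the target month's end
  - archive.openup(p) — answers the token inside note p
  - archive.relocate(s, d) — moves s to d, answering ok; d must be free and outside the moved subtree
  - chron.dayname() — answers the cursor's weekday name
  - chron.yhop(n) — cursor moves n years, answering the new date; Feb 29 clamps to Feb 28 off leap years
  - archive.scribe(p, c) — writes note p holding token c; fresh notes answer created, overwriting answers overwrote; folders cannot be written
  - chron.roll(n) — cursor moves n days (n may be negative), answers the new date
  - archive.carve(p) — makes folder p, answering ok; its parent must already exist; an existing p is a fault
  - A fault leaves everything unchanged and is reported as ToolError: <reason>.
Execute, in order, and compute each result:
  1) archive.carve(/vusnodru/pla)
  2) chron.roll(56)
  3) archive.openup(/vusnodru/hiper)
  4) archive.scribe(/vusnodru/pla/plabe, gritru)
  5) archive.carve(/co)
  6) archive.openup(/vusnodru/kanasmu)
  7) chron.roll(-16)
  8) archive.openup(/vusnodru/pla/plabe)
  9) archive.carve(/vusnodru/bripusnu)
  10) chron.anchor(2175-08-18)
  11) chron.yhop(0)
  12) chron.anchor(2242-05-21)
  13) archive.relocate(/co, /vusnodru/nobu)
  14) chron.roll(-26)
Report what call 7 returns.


Answer: 2085-11-01

Derivation:
→ carve(p='/vusnodru/pla')
← ok
→ roll(n='56')
← 2085-11-17
→ openup(p='/vusnodru/hiper')
← grewul
→ scribe(p='/vusnodru/pla/plabe', c='gritru')
← created
→ carve(p='/co')
← ok
→ openup(p='/vusnodru/kanasmu')
← ta
→ roll(n='-16')
← 2085-11-01
→ openup(p='/vusnodru/pla/plabe')
← gritru
→ carve(p='/vusnodru/bripusnu')
← ok
→ anchor(d='2175-08-18')
← 2175-08-18
→ yhop(n='0')
← 2175-08-18
→ anchor(d='2242-05-21')
← 2242-05-21
→ relocate(s='/co', d='/vusnodru/nobu')
← ok
→ roll(n='-26')
← 2242-04-25


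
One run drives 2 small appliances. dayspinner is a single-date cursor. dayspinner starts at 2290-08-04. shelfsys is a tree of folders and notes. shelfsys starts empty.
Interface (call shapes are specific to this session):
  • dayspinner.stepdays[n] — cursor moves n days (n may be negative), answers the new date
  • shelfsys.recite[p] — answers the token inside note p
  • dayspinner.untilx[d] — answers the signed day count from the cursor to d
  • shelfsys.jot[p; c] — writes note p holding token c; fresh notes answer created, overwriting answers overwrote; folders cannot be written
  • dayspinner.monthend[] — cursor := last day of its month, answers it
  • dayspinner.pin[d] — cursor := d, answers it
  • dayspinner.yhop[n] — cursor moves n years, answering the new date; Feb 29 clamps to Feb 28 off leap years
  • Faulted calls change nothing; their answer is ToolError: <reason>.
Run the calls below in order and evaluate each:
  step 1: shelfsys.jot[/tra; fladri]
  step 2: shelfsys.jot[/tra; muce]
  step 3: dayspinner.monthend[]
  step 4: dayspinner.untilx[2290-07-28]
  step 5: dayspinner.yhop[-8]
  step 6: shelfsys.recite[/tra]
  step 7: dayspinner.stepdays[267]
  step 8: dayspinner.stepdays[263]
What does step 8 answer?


I use jot passing p='/tra', c='fladri', giving created.
I call jot passing p='/tra', c='muce', and see overwrote.
Calling monthend, yielding 2290-08-31.
Invoking untilx passing d='2290-07-28': -34.
Using yhop passing n='-8', and see 2282-08-31.
Next I call recite passing p='/tra', and observe muce.
Calling stepdays passing n='267', yielding 2283-05-25.
Next I call stepdays passing n='263', and see 2284-02-12.

Answer: 2284-02-12


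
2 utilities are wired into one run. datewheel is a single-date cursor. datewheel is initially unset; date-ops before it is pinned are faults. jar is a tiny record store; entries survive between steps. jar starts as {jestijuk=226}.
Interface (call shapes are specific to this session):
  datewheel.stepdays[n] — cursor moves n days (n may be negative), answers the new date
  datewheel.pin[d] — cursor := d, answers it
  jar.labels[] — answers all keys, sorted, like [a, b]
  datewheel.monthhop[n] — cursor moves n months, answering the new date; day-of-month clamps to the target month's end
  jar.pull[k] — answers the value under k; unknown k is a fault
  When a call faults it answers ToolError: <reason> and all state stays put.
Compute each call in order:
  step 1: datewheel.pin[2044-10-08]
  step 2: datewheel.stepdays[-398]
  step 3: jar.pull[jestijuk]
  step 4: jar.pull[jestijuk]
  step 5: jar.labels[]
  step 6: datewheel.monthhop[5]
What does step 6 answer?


Answer: 2044-02-06

Derivation:
! 1. pin(d→2044-10-08) -> 2044-10-08
! 2. stepdays(n→-398) -> 2043-09-06
! 3. pull(k→jestijuk) -> 226
! 4. pull(k→jestijuk) -> 226
! 5. labels() -> [jestijuk]
! 6. monthhop(n→5) -> 2044-02-06


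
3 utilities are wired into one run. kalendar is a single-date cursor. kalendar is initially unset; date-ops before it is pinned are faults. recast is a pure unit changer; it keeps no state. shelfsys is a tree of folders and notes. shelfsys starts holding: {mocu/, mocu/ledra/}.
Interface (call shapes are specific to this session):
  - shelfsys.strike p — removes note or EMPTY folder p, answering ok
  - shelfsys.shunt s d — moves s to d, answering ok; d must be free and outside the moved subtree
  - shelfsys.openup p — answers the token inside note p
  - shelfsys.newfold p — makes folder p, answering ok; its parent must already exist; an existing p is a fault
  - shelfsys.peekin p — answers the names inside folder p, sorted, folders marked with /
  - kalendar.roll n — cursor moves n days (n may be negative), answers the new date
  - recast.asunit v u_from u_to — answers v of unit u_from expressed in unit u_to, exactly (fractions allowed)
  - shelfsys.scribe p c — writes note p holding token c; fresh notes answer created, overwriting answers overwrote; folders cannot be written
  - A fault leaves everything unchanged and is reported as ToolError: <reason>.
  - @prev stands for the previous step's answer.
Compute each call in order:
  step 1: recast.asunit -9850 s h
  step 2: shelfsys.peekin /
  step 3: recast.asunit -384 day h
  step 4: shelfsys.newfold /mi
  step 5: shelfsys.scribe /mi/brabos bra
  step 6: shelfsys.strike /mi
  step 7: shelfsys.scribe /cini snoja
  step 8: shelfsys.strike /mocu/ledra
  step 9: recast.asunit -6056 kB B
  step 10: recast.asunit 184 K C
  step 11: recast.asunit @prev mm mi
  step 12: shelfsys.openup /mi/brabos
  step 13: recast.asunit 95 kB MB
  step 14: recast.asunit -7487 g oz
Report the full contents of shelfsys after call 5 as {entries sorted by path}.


-> asunit(v: -9850, u_from: s, u_to: h)
<- -197/72
-> peekin(p: /)
<- [mocu/]
-> asunit(v: -384, u_from: day, u_to: h)
<- -9216
-> newfold(p: /mi)
<- ok
-> scribe(p: /mi/brabos, c: bra)
<- created
-> strike(p: /mi)
<- ToolError: not empty
-> scribe(p: /cini, c: snoja)
<- created
-> strike(p: /mocu/ledra)
<- ok
-> asunit(v: -6056, u_from: kB, u_to: B)
<- -6056000
-> asunit(v: 184, u_from: K, u_to: C)
<- -1783/20
-> asunit(v: @prev, u_from: mm, u_to: mi)
<- -1783/32186880
-> openup(p: /mi/brabos)
<- bra
-> asunit(v: 95, u_from: kB, u_to: MB)
<- 19/200
-> asunit(v: -7487, u_from: g, u_to: oz)
<- -11979200000/45359237

Answer: {mi/, mi/brabos=bra, mocu/, mocu/ledra/}


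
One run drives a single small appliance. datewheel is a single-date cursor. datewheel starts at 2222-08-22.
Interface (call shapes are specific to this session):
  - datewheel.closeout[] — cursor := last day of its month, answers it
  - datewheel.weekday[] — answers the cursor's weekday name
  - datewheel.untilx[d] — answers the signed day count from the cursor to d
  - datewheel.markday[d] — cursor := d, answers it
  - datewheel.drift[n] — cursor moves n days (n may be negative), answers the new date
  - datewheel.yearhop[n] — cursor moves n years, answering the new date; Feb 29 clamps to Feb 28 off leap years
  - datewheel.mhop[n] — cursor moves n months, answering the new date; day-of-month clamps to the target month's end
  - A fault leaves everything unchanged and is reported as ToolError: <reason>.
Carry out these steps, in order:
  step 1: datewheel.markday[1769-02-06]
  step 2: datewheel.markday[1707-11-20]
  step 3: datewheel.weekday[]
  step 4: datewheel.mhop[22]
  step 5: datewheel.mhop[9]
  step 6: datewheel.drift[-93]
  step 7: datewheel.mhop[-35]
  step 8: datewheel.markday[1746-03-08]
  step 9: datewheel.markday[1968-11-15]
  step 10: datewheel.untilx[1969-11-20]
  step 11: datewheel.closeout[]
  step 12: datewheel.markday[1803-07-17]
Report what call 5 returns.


Answer: 1710-06-20

Derivation:
>> datewheel.markday(1769-02-06)
<< 1769-02-06
>> datewheel.markday(1707-11-20)
<< 1707-11-20
>> datewheel.weekday()
<< Sunday
>> datewheel.mhop(22)
<< 1709-09-20
>> datewheel.mhop(9)
<< 1710-06-20
>> datewheel.drift(-93)
<< 1710-03-19
>> datewheel.mhop(-35)
<< 1707-04-19
>> datewheel.markday(1746-03-08)
<< 1746-03-08
>> datewheel.markday(1968-11-15)
<< 1968-11-15
>> datewheel.untilx(1969-11-20)
<< 370
>> datewheel.closeout()
<< 1968-11-30
>> datewheel.markday(1803-07-17)
<< 1803-07-17


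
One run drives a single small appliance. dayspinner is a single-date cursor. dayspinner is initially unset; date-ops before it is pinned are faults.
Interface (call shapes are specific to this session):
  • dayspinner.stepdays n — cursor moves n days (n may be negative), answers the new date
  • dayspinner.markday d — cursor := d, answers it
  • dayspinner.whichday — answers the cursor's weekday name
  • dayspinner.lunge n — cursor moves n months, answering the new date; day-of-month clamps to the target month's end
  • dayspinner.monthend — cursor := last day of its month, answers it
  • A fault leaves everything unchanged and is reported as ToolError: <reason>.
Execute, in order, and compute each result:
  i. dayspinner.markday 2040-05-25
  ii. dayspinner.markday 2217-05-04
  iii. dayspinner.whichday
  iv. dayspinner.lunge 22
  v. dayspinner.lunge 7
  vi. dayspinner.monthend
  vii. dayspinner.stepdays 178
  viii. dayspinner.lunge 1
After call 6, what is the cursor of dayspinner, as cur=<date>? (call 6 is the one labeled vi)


Answer: cur=2219-10-31

Derivation:
CALL markday[d='2040-05-25']
RET  2040-05-25
CALL markday[d='2217-05-04']
RET  2217-05-04
CALL whichday[]
RET  Sunday
CALL lunge[n='22']
RET  2219-03-04
CALL lunge[n='7']
RET  2219-10-04
CALL monthend[]
RET  2219-10-31
CALL stepdays[n='178']
RET  2220-04-26
CALL lunge[n='1']
RET  2220-05-26


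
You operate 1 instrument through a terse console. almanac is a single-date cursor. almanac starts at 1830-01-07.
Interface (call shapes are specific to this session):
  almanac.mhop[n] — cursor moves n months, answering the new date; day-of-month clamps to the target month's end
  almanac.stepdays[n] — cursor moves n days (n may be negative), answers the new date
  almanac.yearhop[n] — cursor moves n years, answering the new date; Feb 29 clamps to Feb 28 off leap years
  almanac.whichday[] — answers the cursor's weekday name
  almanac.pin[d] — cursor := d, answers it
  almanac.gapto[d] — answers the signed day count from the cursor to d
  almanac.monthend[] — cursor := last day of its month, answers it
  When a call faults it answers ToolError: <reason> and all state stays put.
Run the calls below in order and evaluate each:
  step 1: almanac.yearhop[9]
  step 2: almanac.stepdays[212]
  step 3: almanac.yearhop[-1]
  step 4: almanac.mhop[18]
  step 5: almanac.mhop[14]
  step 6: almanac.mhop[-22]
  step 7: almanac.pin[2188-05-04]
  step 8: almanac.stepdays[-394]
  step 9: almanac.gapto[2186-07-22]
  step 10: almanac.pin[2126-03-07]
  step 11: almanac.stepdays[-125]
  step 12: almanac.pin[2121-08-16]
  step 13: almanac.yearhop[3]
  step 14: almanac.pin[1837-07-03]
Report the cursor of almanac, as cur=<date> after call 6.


Answer: cur=1839-06-07

Derivation:
% almanac.yearhop n: 9
[out] 1839-01-07
% almanac.stepdays n: 212
[out] 1839-08-07
% almanac.yearhop n: -1
[out] 1838-08-07
% almanac.mhop n: 18
[out] 1840-02-07
% almanac.mhop n: 14
[out] 1841-04-07
% almanac.mhop n: -22
[out] 1839-06-07
% almanac.pin d: 2188-05-04
[out] 2188-05-04
% almanac.stepdays n: -394
[out] 2187-04-06
% almanac.gapto d: 2186-07-22
[out] -258
% almanac.pin d: 2126-03-07
[out] 2126-03-07
% almanac.stepdays n: -125
[out] 2125-11-02
% almanac.pin d: 2121-08-16
[out] 2121-08-16
% almanac.yearhop n: 3
[out] 2124-08-16
% almanac.pin d: 1837-07-03
[out] 1837-07-03


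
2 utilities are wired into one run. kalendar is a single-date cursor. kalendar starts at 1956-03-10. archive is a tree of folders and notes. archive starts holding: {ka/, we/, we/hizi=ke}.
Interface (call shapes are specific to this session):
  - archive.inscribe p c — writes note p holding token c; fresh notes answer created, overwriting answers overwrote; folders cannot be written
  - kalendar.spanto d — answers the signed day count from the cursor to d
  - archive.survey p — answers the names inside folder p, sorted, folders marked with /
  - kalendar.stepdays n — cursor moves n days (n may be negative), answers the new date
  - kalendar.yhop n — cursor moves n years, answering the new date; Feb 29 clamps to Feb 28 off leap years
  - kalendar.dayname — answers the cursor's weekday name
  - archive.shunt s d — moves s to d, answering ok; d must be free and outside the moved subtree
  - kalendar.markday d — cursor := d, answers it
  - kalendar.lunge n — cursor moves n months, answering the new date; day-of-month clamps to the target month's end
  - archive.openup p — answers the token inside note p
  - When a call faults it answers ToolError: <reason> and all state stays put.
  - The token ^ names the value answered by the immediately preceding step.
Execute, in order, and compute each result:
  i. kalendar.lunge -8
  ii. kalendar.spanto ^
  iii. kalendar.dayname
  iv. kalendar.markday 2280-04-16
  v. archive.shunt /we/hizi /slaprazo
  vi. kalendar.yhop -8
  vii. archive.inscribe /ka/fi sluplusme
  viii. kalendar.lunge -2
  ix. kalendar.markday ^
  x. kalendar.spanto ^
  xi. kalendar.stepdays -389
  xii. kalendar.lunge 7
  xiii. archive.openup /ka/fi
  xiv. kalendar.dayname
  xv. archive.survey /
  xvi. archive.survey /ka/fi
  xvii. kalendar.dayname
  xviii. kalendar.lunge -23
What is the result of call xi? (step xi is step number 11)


Answer: 2271-01-23

Derivation:
Do: kalendar.lunge[n→-8]
See: 1955-07-10
Do: kalendar.spanto[d→^]
See: 0
Do: kalendar.dayname[]
See: Sunday
Do: kalendar.markday[d→2280-04-16]
See: 2280-04-16
Do: archive.shunt[s→/we/hizi; d→/slaprazo]
See: ok
Do: kalendar.yhop[n→-8]
See: 2272-04-16
Do: archive.inscribe[p→/ka/fi; c→sluplusme]
See: created
Do: kalendar.lunge[n→-2]
See: 2272-02-16
Do: kalendar.markday[d→^]
See: 2272-02-16
Do: kalendar.spanto[d→^]
See: 0
Do: kalendar.stepdays[n→-389]
See: 2271-01-23
Do: kalendar.lunge[n→7]
See: 2271-08-23
Do: archive.openup[p→/ka/fi]
See: sluplusme
Do: kalendar.dayname[]
See: Wednesday
Do: archive.survey[p→/]
See: [ka/, slaprazo, we/]
Do: archive.survey[p→/ka/fi]
See: ToolError: not a directory
Do: kalendar.dayname[]
See: Wednesday
Do: kalendar.lunge[n→-23]
See: 2269-09-23


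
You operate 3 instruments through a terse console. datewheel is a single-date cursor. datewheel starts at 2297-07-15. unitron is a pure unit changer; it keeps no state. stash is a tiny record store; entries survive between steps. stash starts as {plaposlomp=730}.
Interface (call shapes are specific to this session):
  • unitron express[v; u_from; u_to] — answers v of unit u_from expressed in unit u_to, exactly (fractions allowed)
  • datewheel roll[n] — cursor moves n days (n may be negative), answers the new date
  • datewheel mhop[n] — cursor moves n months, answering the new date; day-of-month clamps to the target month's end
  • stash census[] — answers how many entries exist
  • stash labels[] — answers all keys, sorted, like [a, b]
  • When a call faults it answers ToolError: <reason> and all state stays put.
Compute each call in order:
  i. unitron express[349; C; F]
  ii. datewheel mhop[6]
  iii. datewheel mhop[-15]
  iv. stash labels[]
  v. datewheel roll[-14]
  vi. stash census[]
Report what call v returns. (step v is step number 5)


Answer: 2296-10-01

Derivation:
;; unitron express(v→349, u_from→C, u_to→F) -> 3301/5
;; datewheel mhop(n→6) -> 2298-01-15
;; datewheel mhop(n→-15) -> 2296-10-15
;; stash labels() -> [plaposlomp]
;; datewheel roll(n→-14) -> 2296-10-01
;; stash census() -> 1


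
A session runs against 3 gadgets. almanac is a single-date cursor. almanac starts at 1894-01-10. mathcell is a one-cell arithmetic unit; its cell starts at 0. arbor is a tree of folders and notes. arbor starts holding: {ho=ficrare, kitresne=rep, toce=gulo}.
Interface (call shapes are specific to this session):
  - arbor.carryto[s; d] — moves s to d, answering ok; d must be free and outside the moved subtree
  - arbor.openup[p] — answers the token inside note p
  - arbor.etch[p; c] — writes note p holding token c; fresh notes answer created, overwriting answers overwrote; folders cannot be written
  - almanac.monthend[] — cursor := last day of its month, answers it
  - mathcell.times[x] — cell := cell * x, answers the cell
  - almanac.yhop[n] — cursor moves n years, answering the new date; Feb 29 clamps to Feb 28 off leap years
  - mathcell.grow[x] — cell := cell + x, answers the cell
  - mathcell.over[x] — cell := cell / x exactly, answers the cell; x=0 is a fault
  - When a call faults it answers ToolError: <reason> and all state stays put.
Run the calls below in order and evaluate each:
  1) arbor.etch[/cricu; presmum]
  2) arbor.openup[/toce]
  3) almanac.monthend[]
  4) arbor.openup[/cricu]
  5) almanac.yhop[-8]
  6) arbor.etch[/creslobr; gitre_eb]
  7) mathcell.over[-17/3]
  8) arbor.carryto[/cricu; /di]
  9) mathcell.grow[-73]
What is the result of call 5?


! 1. arbor.etch(p: /cricu, c: presmum) => created
! 2. arbor.openup(p: /toce) => gulo
! 3. almanac.monthend() => 1894-01-31
! 4. arbor.openup(p: /cricu) => presmum
! 5. almanac.yhop(n: -8) => 1886-01-31
! 6. arbor.etch(p: /creslobr, c: gitre_eb) => created
! 7. mathcell.over(x: -17/3) => 0
! 8. arbor.carryto(s: /cricu, d: /di) => ok
! 9. mathcell.grow(x: -73) => -73

Answer: 1886-01-31


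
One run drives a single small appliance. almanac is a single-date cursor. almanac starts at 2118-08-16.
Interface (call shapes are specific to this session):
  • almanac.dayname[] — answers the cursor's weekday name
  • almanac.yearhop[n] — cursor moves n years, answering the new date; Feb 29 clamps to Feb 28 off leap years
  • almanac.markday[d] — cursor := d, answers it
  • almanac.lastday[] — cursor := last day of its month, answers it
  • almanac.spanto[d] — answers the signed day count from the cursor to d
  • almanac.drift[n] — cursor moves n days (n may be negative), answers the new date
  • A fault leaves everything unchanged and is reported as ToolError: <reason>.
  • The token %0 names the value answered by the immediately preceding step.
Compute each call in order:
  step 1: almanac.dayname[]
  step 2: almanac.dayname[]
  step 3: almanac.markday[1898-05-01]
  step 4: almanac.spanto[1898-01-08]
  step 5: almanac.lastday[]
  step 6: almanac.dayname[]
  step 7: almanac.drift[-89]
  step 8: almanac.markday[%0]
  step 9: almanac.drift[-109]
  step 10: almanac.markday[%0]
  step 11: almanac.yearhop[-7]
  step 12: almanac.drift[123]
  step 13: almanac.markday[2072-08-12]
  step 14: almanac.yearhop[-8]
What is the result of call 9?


Answer: 1897-11-14

Derivation:
→ almanac.dayname()
← Tuesday
→ almanac.dayname()
← Tuesday
→ almanac.markday(d=1898-05-01)
← 1898-05-01
→ almanac.spanto(d=1898-01-08)
← -113
→ almanac.lastday()
← 1898-05-31
→ almanac.dayname()
← Tuesday
→ almanac.drift(n=-89)
← 1898-03-03
→ almanac.markday(d=%0)
← 1898-03-03
→ almanac.drift(n=-109)
← 1897-11-14
→ almanac.markday(d=%0)
← 1897-11-14
→ almanac.yearhop(n=-7)
← 1890-11-14
→ almanac.drift(n=123)
← 1891-03-17
→ almanac.markday(d=2072-08-12)
← 2072-08-12
→ almanac.yearhop(n=-8)
← 2064-08-12


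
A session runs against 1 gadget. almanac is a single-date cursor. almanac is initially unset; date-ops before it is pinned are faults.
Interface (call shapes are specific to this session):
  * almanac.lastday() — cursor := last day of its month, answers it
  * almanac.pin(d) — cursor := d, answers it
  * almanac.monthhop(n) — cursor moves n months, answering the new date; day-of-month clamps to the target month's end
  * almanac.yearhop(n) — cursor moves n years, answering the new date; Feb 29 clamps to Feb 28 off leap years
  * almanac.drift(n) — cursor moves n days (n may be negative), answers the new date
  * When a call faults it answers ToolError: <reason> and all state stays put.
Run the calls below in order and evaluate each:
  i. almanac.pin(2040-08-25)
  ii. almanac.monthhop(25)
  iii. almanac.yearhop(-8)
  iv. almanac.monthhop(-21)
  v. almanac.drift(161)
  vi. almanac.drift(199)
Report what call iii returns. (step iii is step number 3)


Answer: 2034-09-25

Derivation:
Then almanac.pin using d→2040-08-25, giving 2040-08-25.
I use almanac.monthhop using n→25, which returns 2042-09-25.
Calling almanac.yearhop using n→-8, — result: 2034-09-25.
Invoking almanac.monthhop using n→-21: 2032-12-25.
Using almanac.drift using n→161, and see 2033-06-04.
Now I run almanac.drift using n→199, and see 2033-12-20.


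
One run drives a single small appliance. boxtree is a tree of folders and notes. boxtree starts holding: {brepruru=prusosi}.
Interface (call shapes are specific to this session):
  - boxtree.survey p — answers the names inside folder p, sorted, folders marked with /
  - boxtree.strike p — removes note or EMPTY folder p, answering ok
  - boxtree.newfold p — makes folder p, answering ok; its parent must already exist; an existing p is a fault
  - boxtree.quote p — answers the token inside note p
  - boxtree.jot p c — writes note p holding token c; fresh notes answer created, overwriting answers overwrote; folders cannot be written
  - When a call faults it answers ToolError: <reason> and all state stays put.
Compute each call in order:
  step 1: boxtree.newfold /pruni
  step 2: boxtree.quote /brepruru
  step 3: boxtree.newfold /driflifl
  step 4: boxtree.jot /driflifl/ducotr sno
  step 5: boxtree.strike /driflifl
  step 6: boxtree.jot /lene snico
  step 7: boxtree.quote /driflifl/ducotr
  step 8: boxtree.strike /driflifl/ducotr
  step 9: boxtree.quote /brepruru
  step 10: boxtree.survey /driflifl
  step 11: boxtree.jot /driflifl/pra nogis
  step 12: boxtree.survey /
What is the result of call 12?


Answer: [brepruru, driflifl/, lene, pruni/]

Derivation:
Do: newfold[p=/pruni]
See: ok
Do: quote[p=/brepruru]
See: prusosi
Do: newfold[p=/driflifl]
See: ok
Do: jot[p=/driflifl/ducotr; c=sno]
See: created
Do: strike[p=/driflifl]
See: ToolError: not empty
Do: jot[p=/lene; c=snico]
See: created
Do: quote[p=/driflifl/ducotr]
See: sno
Do: strike[p=/driflifl/ducotr]
See: ok
Do: quote[p=/brepruru]
See: prusosi
Do: survey[p=/driflifl]
See: []
Do: jot[p=/driflifl/pra; c=nogis]
See: created
Do: survey[p=/]
See: [brepruru, driflifl/, lene, pruni/]


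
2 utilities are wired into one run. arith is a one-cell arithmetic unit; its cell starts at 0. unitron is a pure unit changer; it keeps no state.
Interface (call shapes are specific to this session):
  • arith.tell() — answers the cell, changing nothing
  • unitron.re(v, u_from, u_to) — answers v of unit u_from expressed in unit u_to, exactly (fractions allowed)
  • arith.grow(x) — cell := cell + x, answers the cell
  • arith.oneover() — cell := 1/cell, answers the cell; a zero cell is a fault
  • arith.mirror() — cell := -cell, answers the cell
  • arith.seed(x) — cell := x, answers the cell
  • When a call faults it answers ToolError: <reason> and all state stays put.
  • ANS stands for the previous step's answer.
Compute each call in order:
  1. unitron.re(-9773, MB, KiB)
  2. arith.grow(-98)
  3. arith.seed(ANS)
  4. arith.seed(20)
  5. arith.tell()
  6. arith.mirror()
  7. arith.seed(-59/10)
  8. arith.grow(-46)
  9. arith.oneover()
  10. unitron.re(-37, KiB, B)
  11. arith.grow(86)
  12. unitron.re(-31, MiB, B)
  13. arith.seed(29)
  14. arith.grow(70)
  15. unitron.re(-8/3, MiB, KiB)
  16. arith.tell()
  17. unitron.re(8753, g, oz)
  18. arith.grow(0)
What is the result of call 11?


Answer: 44624/519

Derivation:
>> re(v: -9773, u_from: MB, u_to: KiB)
<< -152703125/16
>> grow(x: -98)
<< -98
>> seed(x: ANS)
<< -98
>> seed(x: 20)
<< 20
>> tell()
<< 20
>> mirror()
<< -20
>> seed(x: -59/10)
<< -59/10
>> grow(x: -46)
<< -519/10
>> oneover()
<< -10/519
>> re(v: -37, u_from: KiB, u_to: B)
<< -37888
>> grow(x: 86)
<< 44624/519
>> re(v: -31, u_from: MiB, u_to: B)
<< -32505856
>> seed(x: 29)
<< 29
>> grow(x: 70)
<< 99
>> re(v: -8/3, u_from: MiB, u_to: KiB)
<< -8192/3
>> tell()
<< 99
>> re(v: 8753, u_from: g, u_to: oz)
<< 14004800000/45359237
>> grow(x: 0)
<< 99


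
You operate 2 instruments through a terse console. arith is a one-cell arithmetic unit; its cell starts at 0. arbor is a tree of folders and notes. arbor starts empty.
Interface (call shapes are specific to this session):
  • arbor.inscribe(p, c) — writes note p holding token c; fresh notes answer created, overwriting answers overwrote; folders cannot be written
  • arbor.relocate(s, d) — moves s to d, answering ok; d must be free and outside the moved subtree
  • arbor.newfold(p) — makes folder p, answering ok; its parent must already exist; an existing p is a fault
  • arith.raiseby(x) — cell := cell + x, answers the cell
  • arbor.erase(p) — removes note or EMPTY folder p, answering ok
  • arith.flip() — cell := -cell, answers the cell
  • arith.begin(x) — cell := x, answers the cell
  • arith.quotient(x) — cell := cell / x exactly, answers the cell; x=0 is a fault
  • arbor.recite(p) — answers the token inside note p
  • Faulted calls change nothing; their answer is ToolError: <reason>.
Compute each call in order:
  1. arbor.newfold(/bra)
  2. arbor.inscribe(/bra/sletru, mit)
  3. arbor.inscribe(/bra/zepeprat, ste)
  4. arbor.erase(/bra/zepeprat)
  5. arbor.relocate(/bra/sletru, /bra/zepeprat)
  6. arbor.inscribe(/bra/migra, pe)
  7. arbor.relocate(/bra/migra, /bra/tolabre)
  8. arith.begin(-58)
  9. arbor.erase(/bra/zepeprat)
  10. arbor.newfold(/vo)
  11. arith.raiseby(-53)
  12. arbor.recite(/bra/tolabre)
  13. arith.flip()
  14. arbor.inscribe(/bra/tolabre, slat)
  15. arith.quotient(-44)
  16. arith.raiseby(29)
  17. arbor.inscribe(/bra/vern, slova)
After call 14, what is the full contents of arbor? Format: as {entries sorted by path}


I run arbor.newfold on /bra: ok.
I invoke arbor.inscribe on /bra/sletru, mit, yielding created.
Next I call arbor.inscribe on /bra/zepeprat, ste, — result: created.
Invoking arbor.erase on /bra/zepeprat, and see ok.
I run arbor.relocate on /bra/sletru, /bra/zepeprat, which returns ok.
Invoking arbor.inscribe on /bra/migra, pe: created.
I run arbor.relocate on /bra/migra, /bra/tolabre, and get ok.
I invoke arith.begin on -58: -58.
I try arbor.erase on /bra/zepeprat, → ok.
Then arbor.newfold on /vo, — result: ok.
I call arith.raiseby on -53, yielding -111.
Then arbor.recite on /bra/tolabre, which returns pe.
Calling arith.flip, → 111.
I call arbor.inscribe on /bra/tolabre, slat: overwrote.
Invoking arith.quotient on -44, — result: -111/44.
I run arith.raiseby on 29, and observe 1165/44.
Now I run arbor.inscribe on /bra/vern, slova: created.

Answer: {bra/, bra/tolabre=slat, vo/}
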